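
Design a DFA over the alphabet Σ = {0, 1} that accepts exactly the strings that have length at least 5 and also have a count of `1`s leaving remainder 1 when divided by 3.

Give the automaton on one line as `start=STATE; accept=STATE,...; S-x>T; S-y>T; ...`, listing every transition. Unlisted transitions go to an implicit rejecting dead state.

Build one automaton per condition and run them in lockstep. One (7 states) tracks the input length, saturating at 6; the other (3 states) tracks the count of `1`s modulo 3. Each combined state is a pair, one component from each; accept when both components accept. Minimizing collapses redundant product states.
With 12 states:
          0    1  
>  S0     S1   S2 
   S1     S3   S4 
   S2     S4   S5 
   S3     S6   S7 
   S4     S7   S8 
   S5     S8   S6 
   S6     S9  S10 
   S7    S10   S8 
   S8     S8   S9 
   S9     S9  S11 
   S10   S11   S8 
 * S11   S11   S8 
(> = start, * = accepting)

start=S0; accept=S11; S0-0>S1; S0-1>S2; S1-0>S3; S1-1>S4; S2-0>S4; S2-1>S5; S3-0>S6; S3-1>S7; S4-0>S7; S4-1>S8; S5-0>S8; S5-1>S6; S6-0>S9; S6-1>S10; S7-0>S10; S7-1>S8; S8-0>S8; S8-1>S9; S9-0>S9; S9-1>S11; S10-0>S11; S10-1>S8; S11-0>S11; S11-1>S8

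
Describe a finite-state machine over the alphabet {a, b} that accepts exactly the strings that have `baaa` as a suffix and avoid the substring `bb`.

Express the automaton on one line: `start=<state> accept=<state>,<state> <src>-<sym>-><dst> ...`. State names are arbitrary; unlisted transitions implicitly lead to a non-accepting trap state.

start=q0 accept=q6 q0-a->q0 q0-b->q1 q1-a->q2 q1-b->q3 q2-a->q4 q2-b->q1 q3-a->q5 q3-b->q3 q4-a->q6 q4-b->q1 q5-a->q7 q5-b->q3 q6-a->q0 q6-b->q1 q7-a->q8 q7-b->q3 q8-a->q9 q8-b->q3 q9-a->q9 q9-b->q3

Build one automaton per condition and run them in lockstep. The first has 5 states tracking how much of the suffix `baaa` has currently been matched; the second has 3 states tracking partial matches of the forbidden pattern `bb`. A product state is a pair (one from each), accepting exactly when both do.
        a   b  
>  q0   q0  q1 
   q1   q2  q3 
   q2   q4  q1 
   q3   q5  q3 
   q4   q6  q1 
   q5   q7  q3 
 * q6   q0  q1 
   q7   q8  q3 
   q8   q9  q3 
   q9   q9  q3 
(> = start, * = accepting)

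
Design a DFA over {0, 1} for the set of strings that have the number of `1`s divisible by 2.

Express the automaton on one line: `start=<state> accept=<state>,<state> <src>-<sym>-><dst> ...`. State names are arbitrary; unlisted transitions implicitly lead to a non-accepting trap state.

start=q0 accept=q0 q0-0->q0 q0-1->q1 q1-0->q1 q1-1->q0

The only thing that matters is how many `1`s have appeared, reduced mod 2. Use one state per residue: q0 for 0, …, q1 for 1. Reading `1` moves to the next residue; anything else stays put. q0 is accepting.
With 2 states:
        0   1  
>* q0   q0  q1 
   q1   q1  q0 
(> = start, * = accepting)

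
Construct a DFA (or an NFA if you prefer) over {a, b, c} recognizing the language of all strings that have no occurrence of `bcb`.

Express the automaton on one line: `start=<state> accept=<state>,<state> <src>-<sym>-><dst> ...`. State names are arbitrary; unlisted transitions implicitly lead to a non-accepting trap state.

This is the complement of 'contains `bcb`'. Use the same substring-matching states — S0 through S3 holding how much of `bcb` has just been matched — but flip the accepting set: everything except the trap S3 accepts.
        a   b   c  
>* S0   S0  S1  S0 
 * S1   S0  S1  S2 
 * S2   S0  S3  S0 
   S3   S3  S3  S3 
(> = start, * = accepting)

start=S0 accept=S0,S1,S2 S0-a->S0 S0-b->S1 S0-c->S0 S1-a->S0 S1-b->S1 S1-c->S2 S2-a->S0 S2-b->S3 S2-c->S0 S3-a->S3 S3-b->S3 S3-c->S3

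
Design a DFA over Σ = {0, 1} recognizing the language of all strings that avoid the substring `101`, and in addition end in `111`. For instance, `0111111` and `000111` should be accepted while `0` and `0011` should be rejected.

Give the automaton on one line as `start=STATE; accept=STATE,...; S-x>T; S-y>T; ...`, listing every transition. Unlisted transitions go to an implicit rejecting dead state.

start=A; accept=F; A-0>A; A-1>B; B-0>C; B-1>D; C-0>A; C-1>E; D-0>C; D-1>F; E-0>E; E-1>E; F-0>C; F-1>F

Build one automaton per condition and run them in lockstep. The first has 4 states tracking partial matches of the forbidden pattern `101`; the second has 4 states tracking how much of the suffix `111` has currently been matched. A product state is a pair (one from each), accepting exactly when both do. After merging equivalent states the machine shrinks.
       0  1 
>  A   A  B 
   B   C  D 
   C   A  E 
   D   C  F 
   E   E  E 
 * F   C  F 
(> = start, * = accepting)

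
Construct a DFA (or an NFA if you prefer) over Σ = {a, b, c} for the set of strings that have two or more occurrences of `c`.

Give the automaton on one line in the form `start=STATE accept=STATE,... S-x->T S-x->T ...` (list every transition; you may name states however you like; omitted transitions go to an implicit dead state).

start=S0 accept=S2,S3 S0-a->S0 S0-b->S0 S0-c->S1 S1-a->S1 S1-b->S1 S1-c->S2 S2-a->S2 S2-b->S2 S2-c->S3 S3-a->S3 S3-b->S3 S3-c->S3

Only the number of `c`s matters, and only up to 3. Make a chain S0 → S1 → S2 → S3 advanced by each `c` (with S3 absorbing); every other symbol self-loops. The accepting set is {S2, S3}.
With 4 states:
        a   b   c  
>  S0   S0  S0  S1 
   S1   S1  S1  S2 
 * S2   S2  S2  S3 
 * S3   S3  S3  S3 
(> = start, * = accepting)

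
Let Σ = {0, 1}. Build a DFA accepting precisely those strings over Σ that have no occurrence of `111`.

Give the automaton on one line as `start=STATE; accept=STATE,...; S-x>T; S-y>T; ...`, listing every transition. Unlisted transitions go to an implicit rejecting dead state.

This is the complement of 'contains `111`'. Use the same substring-matching states — q0 through q3 holding how much of `111` has just been matched — but flip the accepting set: everything except the trap q3 accepts.
4 states suffice.
        0   1  
>* q0   q0  q1 
 * q1   q0  q2 
 * q2   q0  q3 
   q3   q3  q3 
(> = start, * = accepting)

start=q0; accept=q0,q1,q2; q0-0>q0; q0-1>q1; q1-0>q0; q1-1>q2; q2-0>q0; q2-1>q3; q3-0>q3; q3-1>q3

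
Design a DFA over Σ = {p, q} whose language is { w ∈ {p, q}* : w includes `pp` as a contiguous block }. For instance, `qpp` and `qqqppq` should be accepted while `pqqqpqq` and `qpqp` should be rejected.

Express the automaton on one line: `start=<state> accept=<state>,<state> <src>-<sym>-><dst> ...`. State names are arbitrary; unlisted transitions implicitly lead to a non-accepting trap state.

Track how much of `pp` has been matched so far: state s0 is no progress, s2 is the absorbing accept state reached once `pp` has occurred. Intermediate states record partial matches; on a mismatch, fall back to the longest reusable overlap.
A 3-state machine:
        p   q  
>  s0   s1  s0 
   s1   s2  s0 
 * s2   s2  s2 
(> = start, * = accepting)

start=s0 accept=s2 s0-p->s1 s0-q->s0 s1-p->s2 s1-q->s0 s2-p->s2 s2-q->s2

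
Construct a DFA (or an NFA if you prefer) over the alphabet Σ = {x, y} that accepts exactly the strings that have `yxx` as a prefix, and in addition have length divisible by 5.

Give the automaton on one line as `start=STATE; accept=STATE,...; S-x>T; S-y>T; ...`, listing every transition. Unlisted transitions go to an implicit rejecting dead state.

Handle the two conditions separately and then intersect. One (5 states) tracks whether the input so far still matches the prefix `yxx`; the other (5 states) tracks the input length modulo 5. Each combined state is a pair, one component from each; accept when both components accept. After merging equivalent states the machine shrinks.
9 states suffice.
        x   y  
>  S0   S1  S2 
   S1   S1  S1 
   S2   S3  S1 
   S3   S4  S1 
   S4   S5  S5 
   S5   S6  S6 
 * S6   S7  S7 
   S7   S8  S8 
   S8   S4  S4 
(> = start, * = accepting)

start=S0; accept=S6; S0-x>S1; S0-y>S2; S1-x>S1; S1-y>S1; S2-x>S3; S2-y>S1; S3-x>S4; S3-y>S1; S4-x>S5; S4-y>S5; S5-x>S6; S5-y>S6; S6-x>S7; S6-y>S7; S7-x>S8; S7-y>S8; S8-x>S4; S8-y>S4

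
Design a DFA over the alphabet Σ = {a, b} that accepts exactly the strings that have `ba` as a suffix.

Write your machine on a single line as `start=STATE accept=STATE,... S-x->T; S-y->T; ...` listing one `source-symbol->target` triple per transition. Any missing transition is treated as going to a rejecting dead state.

start=q0; accept=q2; q0-a->q0; q0-b->q1; q1-a->q2; q1-b->q1; q2-a->q0; q2-b->q1

Remember how much of `ba` the current input suffix matches. State q0 means no match yet; q1 means the last symbol is `b`; q2 means the last 2 symbols are `ba`. Only q2 accepts. On a mismatch, fall back to the longest proper suffix that is still a prefix of `ba`.
3 states suffice.
        a   b  
>  q0   q0  q1 
   q1   q2  q1 
 * q2   q0  q1 
(> = start, * = accepting)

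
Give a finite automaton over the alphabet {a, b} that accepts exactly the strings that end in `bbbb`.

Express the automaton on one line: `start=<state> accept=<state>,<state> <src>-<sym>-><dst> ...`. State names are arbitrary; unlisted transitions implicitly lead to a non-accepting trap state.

start=q0 accept=q4 q0-a->q0 q0-b->q1 q1-a->q0 q1-b->q2 q2-a->q0 q2-b->q3 q3-a->q0 q3-b->q4 q4-a->q0 q4-b->q4

Let each state record the length of the longest suffix of the input read so far that is also a prefix of `bbbb`. q1 means the last symbol is `b`; q2 means the last 2 symbols are `bb`; q3 means the last 3 symbols are `bbb`; q4 means the last 4 symbols are `bbbb`. Accept only at q4, where the string currently ends in `bbbb`.
        a   b  
>  q0   q0  q1 
   q1   q0  q2 
   q2   q0  q3 
   q3   q0  q4 
 * q4   q0  q4 
(> = start, * = accepting)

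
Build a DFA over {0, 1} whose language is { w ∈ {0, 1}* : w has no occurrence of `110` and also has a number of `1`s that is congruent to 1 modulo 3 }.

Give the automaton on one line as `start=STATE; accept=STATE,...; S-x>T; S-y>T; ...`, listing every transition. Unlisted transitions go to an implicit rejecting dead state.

Run two small machines in parallel and take their product. One (4 states) tracks partial matches of the forbidden pattern `110`; the other (3 states) tracks the count of `1`s modulo 3. Each combined state is a pair, one component from each; accept when both components accept. Minimizing collapses redundant product states.
With 10 states:
        0   1  
>  s0   s0  s1 
 * s1   s2  s3 
 * s2   s2  s4 
   s3   s5  s6 
   s4   s7  s6 
   s5   s5  s5 
   s6   s5  s8 
   s7   s7  s9 
 * s8   s5  s3 
   s9   s0  s8 
(> = start, * = accepting)

start=s0; accept=s1,s2,s8; s0-0>s0; s0-1>s1; s1-0>s2; s1-1>s3; s2-0>s2; s2-1>s4; s3-0>s5; s3-1>s6; s4-0>s7; s4-1>s6; s5-0>s5; s5-1>s5; s6-0>s5; s6-1>s8; s7-0>s7; s7-1>s9; s8-0>s5; s8-1>s3; s9-0>s0; s9-1>s8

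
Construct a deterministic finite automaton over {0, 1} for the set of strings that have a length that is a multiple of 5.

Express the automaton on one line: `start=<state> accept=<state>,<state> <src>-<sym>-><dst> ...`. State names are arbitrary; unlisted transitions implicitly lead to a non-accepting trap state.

Only the length mod 5 matters, so use a 5-cycle: from any state, every input symbol moves to the next state, wrapping s4 back to s0. Mark s0 accepting.
5 states suffice.
        0   1  
>* s0   s1  s1 
   s1   s2  s2 
   s2   s3  s3 
   s3   s4  s4 
   s4   s0  s0 
(> = start, * = accepting)

start=s0 accept=s0 s0-0->s1 s0-1->s1 s1-0->s2 s1-1->s2 s2-0->s3 s2-1->s3 s3-0->s4 s3-1->s4 s4-0->s0 s4-1->s0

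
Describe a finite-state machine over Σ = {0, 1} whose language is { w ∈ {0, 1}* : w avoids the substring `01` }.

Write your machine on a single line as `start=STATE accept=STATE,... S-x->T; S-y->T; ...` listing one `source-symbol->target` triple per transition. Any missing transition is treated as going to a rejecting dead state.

Track partial matches of the forbidden pattern `01`. State q2 is a dead state reached once `01` has occurred; every other state accepts. q0 means no part of `01` is currently matched.
3 states suffice.
        0   1  
>* q0   q1  q0 
 * q1   q1  q2 
   q2   q2  q2 
(> = start, * = accepting)

start=q0; accept=q0,q1; q0-0->q1; q0-1->q0; q1-0->q1; q1-1->q2; q2-0->q2; q2-1->q2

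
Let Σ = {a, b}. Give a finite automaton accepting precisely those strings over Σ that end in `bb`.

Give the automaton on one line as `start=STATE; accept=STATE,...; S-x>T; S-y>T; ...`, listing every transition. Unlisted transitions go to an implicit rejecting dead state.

start=S0; accept=S2; S0-a>S0; S0-b>S1; S1-a>S0; S1-b>S2; S2-a>S0; S2-b>S2

Let each state record the length of the longest suffix of the input read so far that is also a prefix of `bb`. S1 means the last symbol is `b`; S2 means the last 2 symbols are `bb`. Accept only at S2, where the string currently ends in `bb`.
3 states suffice.
        a   b  
>  S0   S0  S1 
   S1   S0  S2 
 * S2   S0  S2 
(> = start, * = accepting)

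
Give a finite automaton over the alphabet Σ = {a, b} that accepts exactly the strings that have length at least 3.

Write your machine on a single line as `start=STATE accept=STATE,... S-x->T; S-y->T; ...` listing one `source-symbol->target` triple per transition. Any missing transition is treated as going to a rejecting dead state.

Count input length up to 4: every symbol moves from q0 toward q4, which means 'more than 3' and absorbs. Accept from {q3, q4}.
A 5-state machine:
        a   b  
>  q0   q1  q1 
   q1   q2  q2 
   q2   q3  q3 
 * q3   q4  q4 
 * q4   q4  q4 
(> = start, * = accepting)

start=q0; accept=q3,q4; q0-a->q1; q0-b->q1; q1-a->q2; q1-b->q2; q2-a->q3; q2-b->q3; q3-a->q4; q3-b->q4; q4-a->q4; q4-b->q4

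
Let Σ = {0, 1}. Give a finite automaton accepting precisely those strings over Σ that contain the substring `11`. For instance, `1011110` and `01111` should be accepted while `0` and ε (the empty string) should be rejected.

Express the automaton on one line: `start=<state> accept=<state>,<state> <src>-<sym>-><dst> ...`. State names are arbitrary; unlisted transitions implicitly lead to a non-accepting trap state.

start=S0 accept=S2 S0-0->S0 S0-1->S1 S1-0->S0 S1-1->S2 S2-0->S2 S2-1->S2

Track how much of `11` has been matched so far: state S0 is no progress, S2 is the absorbing accept state reached once `11` has occurred. Intermediate states record partial matches; on a mismatch, fall back to the longest reusable overlap.
3 states suffice.
        0   1  
>  S0   S0  S1 
   S1   S0  S2 
 * S2   S2  S2 
(> = start, * = accepting)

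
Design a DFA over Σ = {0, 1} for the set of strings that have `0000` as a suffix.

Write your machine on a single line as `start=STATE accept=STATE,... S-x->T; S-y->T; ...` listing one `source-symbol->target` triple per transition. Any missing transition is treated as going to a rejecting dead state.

Remember how much of `0000` the current input suffix matches. State s0 means no match yet; s1 means the last symbol is `0`; s2 means the last 2 symbols are `00`; s3 means the last 3 symbols are `000`; s4 means the last 4 symbols are `0000`. Only s4 accepts. On a mismatch, fall back to the longest proper suffix that is still a prefix of `0000`.
A 5-state machine:
        0   1  
>  s0   s1  s0 
   s1   s2  s0 
   s2   s3  s0 
   s3   s4  s0 
 * s4   s4  s0 
(> = start, * = accepting)

start=s0; accept=s4; s0-0->s1; s0-1->s0; s1-0->s2; s1-1->s0; s2-0->s3; s2-1->s0; s3-0->s4; s3-1->s0; s4-0->s4; s4-1->s0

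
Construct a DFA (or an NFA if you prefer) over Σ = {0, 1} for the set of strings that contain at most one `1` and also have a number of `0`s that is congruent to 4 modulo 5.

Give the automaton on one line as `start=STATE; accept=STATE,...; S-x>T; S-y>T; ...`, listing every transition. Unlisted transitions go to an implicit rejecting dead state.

start=S0; accept=S9,S12; S0-0>S1; S0-1>S2; S1-0>S3; S1-1>S4; S2-0>S4; S2-1>S5; S3-0>S6; S3-1>S7; S4-0>S7; S4-1>S8; S5-0>S8; S5-1>S5; S6-0>S9; S6-1>S10; S7-0>S10; S7-1>S11; S8-0>S11; S8-1>S8; S9-0>S0; S9-1>S12; S10-0>S12; S10-1>S13; S11-0>S13; S11-1>S11; S12-0>S2; S12-1>S14; S13-0>S14; S13-1>S13; S14-0>S5; S14-1>S14

Build one automaton per condition and run them in lockstep. The first has 3 states tracking the count of `1`s, saturating at 2; the second has 5 states tracking the count of `0`s modulo 5. A product state is a pair (one from each), accepting exactly when both do.
With 15 states:
          0    1  
>  S0     S1   S2 
   S1     S3   S4 
   S2     S4   S5 
   S3     S6   S7 
   S4     S7   S8 
   S5     S8   S5 
   S6     S9  S10 
   S7    S10  S11 
   S8    S11   S8 
 * S9     S0  S12 
   S10   S12  S13 
   S11   S13  S11 
 * S12    S2  S14 
   S13   S14  S13 
   S14    S5  S14 
(> = start, * = accepting)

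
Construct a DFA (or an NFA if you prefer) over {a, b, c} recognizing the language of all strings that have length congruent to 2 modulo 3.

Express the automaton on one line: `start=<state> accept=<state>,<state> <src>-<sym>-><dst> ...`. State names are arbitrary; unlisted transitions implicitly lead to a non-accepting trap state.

Count input length modulo 3: every symbol advances one step around the cycle S0 → S1 → S2 → S0. Accept at S2.
A 3-state machine:
        a   b   c  
>  S0   S1  S1  S1 
   S1   S2  S2  S2 
 * S2   S0  S0  S0 
(> = start, * = accepting)

start=S0 accept=S2 S0-a->S1 S0-b->S1 S0-c->S1 S1-a->S2 S1-b->S2 S1-c->S2 S2-a->S0 S2-b->S0 S2-c->S0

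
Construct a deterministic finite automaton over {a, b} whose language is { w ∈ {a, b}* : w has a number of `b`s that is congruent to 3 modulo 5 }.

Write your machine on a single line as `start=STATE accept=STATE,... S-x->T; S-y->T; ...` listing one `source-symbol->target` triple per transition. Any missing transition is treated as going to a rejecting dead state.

start=q0; accept=q3; q0-a->q0; q0-b->q1; q1-a->q1; q1-b->q2; q2-a->q2; q2-b->q3; q3-a->q3; q3-b->q4; q4-a->q4; q4-b->q0

The only thing that matters is how many `b`s have appeared, reduced mod 5. Use one state per residue: q0 for 0, …, q4 for 4. Reading `b` moves to the next residue; anything else stays put. q3 is accepting.
        a   b  
>  q0   q0  q1 
   q1   q1  q2 
   q2   q2  q3 
 * q3   q3  q4 
   q4   q4  q0 
(> = start, * = accepting)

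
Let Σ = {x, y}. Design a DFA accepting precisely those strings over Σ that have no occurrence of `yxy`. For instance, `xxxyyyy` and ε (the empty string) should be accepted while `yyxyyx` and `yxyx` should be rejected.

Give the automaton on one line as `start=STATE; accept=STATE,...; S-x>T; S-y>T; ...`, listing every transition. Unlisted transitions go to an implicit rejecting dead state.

This is the complement of 'contains `yxy`'. Use the same substring-matching states — S0 through S3 holding how much of `yxy` has just been matched — but flip the accepting set: everything except the trap S3 accepts.
        x   y  
>* S0   S0  S1 
 * S1   S2  S1 
 * S2   S0  S3 
   S3   S3  S3 
(> = start, * = accepting)

start=S0; accept=S0,S1,S2; S0-x>S0; S0-y>S1; S1-x>S2; S1-y>S1; S2-x>S0; S2-y>S3; S3-x>S3; S3-y>S3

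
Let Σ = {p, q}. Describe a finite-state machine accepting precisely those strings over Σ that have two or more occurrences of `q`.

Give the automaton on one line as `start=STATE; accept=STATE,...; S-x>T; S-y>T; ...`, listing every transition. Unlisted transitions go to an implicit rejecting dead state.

start=S0; accept=S2,S3; S0-p>S0; S0-q>S1; S1-p>S1; S1-q>S2; S2-p>S2; S2-q>S3; S3-p>S3; S3-q>S3

Count `q`s, saturating at 3: states S0 through S2 mean 0 through 2 `q`s seen; S3 means more than 2. Each `q` increments (capped at S3); other symbols loop. Accept from {S2, S3}.
With 4 states:
        p   q  
>  S0   S0  S1 
   S1   S1  S2 
 * S2   S2  S3 
 * S3   S3  S3 
(> = start, * = accepting)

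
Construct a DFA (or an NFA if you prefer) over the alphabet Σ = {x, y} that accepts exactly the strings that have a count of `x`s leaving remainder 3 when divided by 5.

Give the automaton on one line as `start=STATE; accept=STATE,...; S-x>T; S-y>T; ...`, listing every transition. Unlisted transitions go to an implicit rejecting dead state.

start=S0; accept=S3; S0-x>S1; S0-y>S0; S1-x>S2; S1-y>S1; S2-x>S3; S2-y>S2; S3-x>S4; S3-y>S3; S4-x>S0; S4-y>S4

The only thing that matters is how many `x`s have appeared, reduced mod 5. Use one state per residue: S0 for 0, …, S4 for 4. Reading `x` moves to the next residue; anything else stays put. S3 is accepting.
A 5-state machine:
        x   y  
>  S0   S1  S0 
   S1   S2  S1 
   S2   S3  S2 
 * S3   S4  S3 
   S4   S0  S4 
(> = start, * = accepting)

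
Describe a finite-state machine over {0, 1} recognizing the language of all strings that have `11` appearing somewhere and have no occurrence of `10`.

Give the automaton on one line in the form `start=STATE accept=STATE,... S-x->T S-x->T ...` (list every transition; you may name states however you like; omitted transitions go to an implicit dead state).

Build one automaton per condition and run them in lockstep. One (3 states) tracks whether and how much of `11` has been seen; the other (3 states) tracks partial matches of the forbidden pattern `10`. Each combined state is a pair, one component from each; accept when both components accept.
6 states suffice.
        0   1  
>  S0   S0  S1 
   S1   S2  S3 
   S2   S2  S4 
 * S3   S5  S3 
   S4   S2  S5 
   S5   S5  S5 
(> = start, * = accepting)

start=S0 accept=S3 S0-0->S0 S0-1->S1 S1-0->S2 S1-1->S3 S2-0->S2 S2-1->S4 S3-0->S5 S3-1->S3 S4-0->S2 S4-1->S5 S5-0->S5 S5-1->S5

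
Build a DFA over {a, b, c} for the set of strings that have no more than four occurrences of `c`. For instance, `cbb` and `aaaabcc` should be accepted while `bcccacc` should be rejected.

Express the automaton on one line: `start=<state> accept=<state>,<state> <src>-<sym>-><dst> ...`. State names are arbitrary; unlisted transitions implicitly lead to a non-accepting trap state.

start=s0 accept=s0,s1,s2,s3,s4 s0-a->s0 s0-b->s0 s0-c->s1 s1-a->s1 s1-b->s1 s1-c->s2 s2-a->s2 s2-b->s2 s2-c->s3 s3-a->s3 s3-b->s3 s3-c->s4 s4-a->s4 s4-b->s4 s4-c->s5 s5-a->s5 s5-b->s5 s5-c->s5

Only the number of `c`s matters, and only up to 5. Make a chain s0 → s1 → s2 → s3 → s4 → s5 advanced by each `c` (with s5 absorbing); every other symbol self-loops. The accepting set is {s0, s1, s2, s3, s4}.
A 6-state machine:
        a   b   c  
>* s0   s0  s0  s1 
 * s1   s1  s1  s2 
 * s2   s2  s2  s3 
 * s3   s3  s3  s4 
 * s4   s4  s4  s5 
   s5   s5  s5  s5 
(> = start, * = accepting)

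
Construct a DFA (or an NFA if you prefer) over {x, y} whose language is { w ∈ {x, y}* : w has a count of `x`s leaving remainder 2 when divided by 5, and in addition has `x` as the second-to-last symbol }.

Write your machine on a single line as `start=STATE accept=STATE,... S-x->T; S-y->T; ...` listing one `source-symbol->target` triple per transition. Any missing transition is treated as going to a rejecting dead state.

start=s0; accept=s3,s8; s0-x->s1; s0-y->s2; s1-x->s3; s1-y->s4; s2-x->s5; s2-y->s6; s3-x->s7; s3-y->s8; s4-x->s9; s4-y->s10; s5-x->s3; s5-y->s4; s6-x->s5; s6-y->s6; s7-x->s11; s7-y->s12; s8-x->s13; s8-y->s14; s9-x->s7; s9-y->s8; s10-x->s9; s10-y->s10; s11-x->s15; s11-y->s16; s12-x->s17; s12-y->s18; s13-x->s11; s13-y->s12; s14-x->s13; s14-y->s14; s15-x->s19; s15-y->s20; s16-x->s21; s16-y->s22; s17-x->s15; s17-y->s16; s18-x->s17; s18-y->s18; s19-x->s3; s19-y->s4; s20-x->s5; s20-y->s6; s21-x->s19; s21-y->s20; s22-x->s21; s22-y->s22

Run two small machines in parallel and take their product. One (5 states) tracks the count of `x`s modulo 5; the other (7 states) tracks the last 2 symbols read. Each combined state is a pair, one component from each; accept when both components accept.
A 23-state machine:
          x    y  
>  s0     s1   s2 
   s1     s3   s4 
   s2     s5   s6 
 * s3     s7   s8 
   s4     s9  s10 
   s5     s3   s4 
   s6     s5   s6 
   s7    s11  s12 
 * s8    s13  s14 
   s9     s7   s8 
   s10    s9  s10 
   s11   s15  s16 
   s12   s17  s18 
   s13   s11  s12 
   s14   s13  s14 
   s15   s19  s20 
   s16   s21  s22 
   s17   s15  s16 
   s18   s17  s18 
   s19    s3   s4 
   s20    s5   s6 
   s21   s19  s20 
   s22   s21  s22 
(> = start, * = accepting)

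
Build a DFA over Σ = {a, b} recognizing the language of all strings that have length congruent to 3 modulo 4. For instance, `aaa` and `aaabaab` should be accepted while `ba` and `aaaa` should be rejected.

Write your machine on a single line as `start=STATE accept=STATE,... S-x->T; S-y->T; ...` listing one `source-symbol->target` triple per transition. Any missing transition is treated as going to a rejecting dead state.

start=q0; accept=q3; q0-a->q1; q0-b->q1; q1-a->q2; q1-b->q2; q2-a->q3; q2-b->q3; q3-a->q0; q3-b->q0

Only the length mod 4 matters, so use a 4-cycle: from any state, every input symbol moves to the next state, wrapping q3 back to q0. Mark q3 accepting.
A 4-state machine:
        a   b  
>  q0   q1  q1 
   q1   q2  q2 
   q2   q3  q3 
 * q3   q0  q0 
(> = start, * = accepting)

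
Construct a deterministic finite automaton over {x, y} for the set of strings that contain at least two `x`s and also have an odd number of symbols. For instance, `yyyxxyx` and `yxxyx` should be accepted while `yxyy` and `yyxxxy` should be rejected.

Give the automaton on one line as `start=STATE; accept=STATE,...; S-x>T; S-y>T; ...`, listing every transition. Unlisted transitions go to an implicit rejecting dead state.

Run two small machines in parallel and take their product. One (4 states) tracks the count of `x`s, saturating at 3; the other (2 states) tracks the input length modulo 2. Each combined state is a pair, one component from each; accept when both components accept. Equivalent product states are then merged.
A 6-state machine:
        x   y  
>  q0   q1  q2 
   q1   q3  q4 
   q2   q4  q0 
   q3   q5  q5 
   q4   q5  q1 
 * q5   q3  q3 
(> = start, * = accepting)

start=q0; accept=q5; q0-x>q1; q0-y>q2; q1-x>q3; q1-y>q4; q2-x>q4; q2-y>q0; q3-x>q5; q3-y>q5; q4-x>q5; q4-y>q1; q5-x>q3; q5-y>q3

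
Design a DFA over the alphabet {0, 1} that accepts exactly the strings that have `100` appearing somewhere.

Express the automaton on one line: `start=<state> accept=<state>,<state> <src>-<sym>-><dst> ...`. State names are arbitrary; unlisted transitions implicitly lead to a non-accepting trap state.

States A..C record the length of the longest prefix of `100` that matches the current input suffix. Reaching D means `100` has been seen, and we stay there forever. Accept from D.
       0  1 
>  A   A  B 
   B   C  B 
   C   D  B 
 * D   D  D 
(> = start, * = accepting)

start=A accept=D A-0->A A-1->B B-0->C B-1->B C-0->D C-1->B D-0->D D-1->D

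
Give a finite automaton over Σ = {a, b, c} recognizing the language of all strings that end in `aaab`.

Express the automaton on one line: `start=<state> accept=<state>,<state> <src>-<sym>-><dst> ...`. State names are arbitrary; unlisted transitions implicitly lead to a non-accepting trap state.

start=q0 accept=q4 q0-a->q1 q0-b->q0 q0-c->q0 q1-a->q2 q1-b->q0 q1-c->q0 q2-a->q3 q2-b->q0 q2-c->q0 q3-a->q3 q3-b->q4 q3-c->q0 q4-a->q1 q4-b->q0 q4-c->q0

Remember how much of `aaab` the current input suffix matches. State q0 means no match yet; q1 means the last symbol is `a`; q2 means the last 2 symbols are `aa`; q3 means the last 3 symbols are `aaa`; q4 means the last 4 symbols are `aaab`. Only q4 accepts. On a mismatch, fall back to the longest proper suffix that is still a prefix of `aaab`.
        a   b   c  
>  q0   q1  q0  q0 
   q1   q2  q0  q0 
   q2   q3  q0  q0 
   q3   q3  q4  q0 
 * q4   q1  q0  q0 
(> = start, * = accepting)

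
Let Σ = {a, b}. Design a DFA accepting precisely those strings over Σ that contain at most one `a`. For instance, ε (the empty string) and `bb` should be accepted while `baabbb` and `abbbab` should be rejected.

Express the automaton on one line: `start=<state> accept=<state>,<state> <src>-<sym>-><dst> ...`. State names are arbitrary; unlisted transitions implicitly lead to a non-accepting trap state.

Only the number of `a`s matters, and only up to 2. Make a chain s0 → s1 → s2 advanced by each `a` (with s2 absorbing); every other symbol self-loops. The accepting set is {s0, s1}.
3 states suffice.
        a   b  
>* s0   s1  s0 
 * s1   s2  s1 
   s2   s2  s2 
(> = start, * = accepting)

start=s0 accept=s0,s1 s0-a->s1 s0-b->s0 s1-a->s2 s1-b->s1 s2-a->s2 s2-b->s2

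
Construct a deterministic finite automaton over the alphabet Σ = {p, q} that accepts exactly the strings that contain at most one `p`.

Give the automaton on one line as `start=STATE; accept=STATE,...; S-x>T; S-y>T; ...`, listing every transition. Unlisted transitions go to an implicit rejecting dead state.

start=s0; accept=s0,s1; s0-p>s1; s0-q>s0; s1-p>s2; s1-q>s1; s2-p>s2; s2-q>s2

Only the number of `p`s matters, and only up to 2. Make a chain s0 → s1 → s2 advanced by each `p` (with s2 absorbing); every other symbol self-loops. The accepting set is {s0, s1}.
        p   q  
>* s0   s1  s0 
 * s1   s2  s1 
   s2   s2  s2 
(> = start, * = accepting)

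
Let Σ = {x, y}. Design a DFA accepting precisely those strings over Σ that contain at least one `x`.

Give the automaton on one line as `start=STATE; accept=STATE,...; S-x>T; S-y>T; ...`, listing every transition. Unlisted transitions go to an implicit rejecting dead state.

start=q0; accept=q1,q2; q0-x>q1; q0-y>q0; q1-x>q2; q1-y>q1; q2-x>q2; q2-y>q2

Only the number of `x`s matters, and only up to 2. Make a chain q0 → q1 → q2 advanced by each `x` (with q2 absorbing); every other symbol self-loops. The accepting set is {q1, q2}.
A 3-state machine:
        x   y  
>  q0   q1  q0 
 * q1   q2  q1 
 * q2   q2  q2 
(> = start, * = accepting)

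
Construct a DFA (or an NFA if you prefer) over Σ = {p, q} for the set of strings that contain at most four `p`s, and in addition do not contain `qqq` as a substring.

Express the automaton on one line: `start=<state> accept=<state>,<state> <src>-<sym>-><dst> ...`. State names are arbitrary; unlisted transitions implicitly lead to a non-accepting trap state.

start=A accept=A,B,C,D,E,F,G,H,I,K,L,M,N,O,P A-p->B A-q->C B-p->D B-q->E C-p->B C-q->F D-p->G D-q->H E-p->D E-q->I F-p->B F-q->J G-p->K G-q->L H-p->G H-q->M I-p->D I-q->J J-p->J J-q->J K-p->J K-q->N L-p->K L-q->O M-p->G M-q->J N-p->J N-q->P O-p->K O-q->J P-p->J P-q->J

Handle the two conditions separately and then intersect. One (6 states) tracks the count of `p`s, saturating at 5; the other (4 states) tracks partial matches of the forbidden pattern `qqq`. Each combined state is a pair, one component from each; accept when both components accept. Minimizing collapses redundant product states.
A 16-state machine:
       p  q 
>* A   B  C 
 * B   D  E 
 * C   B  F 
 * D   G  H 
 * E   D  I 
 * F   B  J 
 * G   K  L 
 * H   G  M 
 * I   D  J 
   J   J  J 
 * K   J  N 
 * L   K  O 
 * M   G  J 
 * N   J  P 
 * O   K  J 
 * P   J  J 
(> = start, * = accepting)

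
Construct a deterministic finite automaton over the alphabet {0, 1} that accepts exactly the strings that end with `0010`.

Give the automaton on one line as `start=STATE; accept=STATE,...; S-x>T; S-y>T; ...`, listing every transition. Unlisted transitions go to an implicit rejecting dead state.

Let each state record the length of the longest suffix of the input read so far that is also a prefix of `0010`. S1 means the last symbol is `0`; S2 means the last 2 symbols are `00`; S3 means the last 3 symbols are `001`; S4 means the last 4 symbols are `0010`. Accept only at S4, where the string currently ends in `0010`.
5 states suffice.
        0   1  
>  S0   S1  S0 
   S1   S2  S0 
   S2   S2  S3 
   S3   S4  S0 
 * S4   S2  S0 
(> = start, * = accepting)

start=S0; accept=S4; S0-0>S1; S0-1>S0; S1-0>S2; S1-1>S0; S2-0>S2; S2-1>S3; S3-0>S4; S3-1>S0; S4-0>S2; S4-1>S0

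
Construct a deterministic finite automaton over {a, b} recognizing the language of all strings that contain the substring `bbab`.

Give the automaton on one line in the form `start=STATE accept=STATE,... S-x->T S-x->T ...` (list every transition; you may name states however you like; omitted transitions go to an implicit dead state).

start=q0 accept=q4 q0-a->q0 q0-b->q1 q1-a->q0 q1-b->q2 q2-a->q3 q2-b->q2 q3-a->q0 q3-b->q4 q4-a->q4 q4-b->q4

States q0..q3 record the length of the longest prefix of `bbab` that matches the current input suffix. Reaching q4 means `bbab` has been seen, and we stay there forever. Accept from q4.
        a   b  
>  q0   q0  q1 
   q1   q0  q2 
   q2   q3  q2 
   q3   q0  q4 
 * q4   q4  q4 
(> = start, * = accepting)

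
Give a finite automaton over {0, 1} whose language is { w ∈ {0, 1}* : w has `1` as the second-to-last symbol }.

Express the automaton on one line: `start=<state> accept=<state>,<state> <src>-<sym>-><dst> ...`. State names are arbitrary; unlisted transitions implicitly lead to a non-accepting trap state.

Because acceptance depends on a position counted from the end, the machine has to buffer the most recent 2 symbols. Make each state the string of the last up-to-2 symbols read; on input `x` shift the window left and append `x`. Accept when the buffered window has length 2 and begins with `1`.
7 states suffice.
        0   1  
>  q0   q1  q2 
   q1   q3  q4 
   q2   q5  q6 
   q3   q3  q4 
   q4   q5  q6 
 * q5   q3  q4 
 * q6   q5  q6 
(> = start, * = accepting)

start=q0 accept=q5,q6 q0-0->q1 q0-1->q2 q1-0->q3 q1-1->q4 q2-0->q5 q2-1->q6 q3-0->q3 q3-1->q4 q4-0->q5 q4-1->q6 q5-0->q3 q5-1->q4 q6-0->q5 q6-1->q6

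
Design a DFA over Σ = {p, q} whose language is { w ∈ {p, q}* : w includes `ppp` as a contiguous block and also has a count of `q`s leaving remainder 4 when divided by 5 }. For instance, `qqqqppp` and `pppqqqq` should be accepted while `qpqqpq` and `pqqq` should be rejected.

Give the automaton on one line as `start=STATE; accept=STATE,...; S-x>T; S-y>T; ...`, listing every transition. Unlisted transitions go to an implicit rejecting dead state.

start=A; accept=T; A-p>B; A-q>C; B-p>D; B-q>C; C-p>E; C-q>F; D-p>G; D-q>C; E-p>H; E-q>F; F-p>I; F-q>J; G-p>G; G-q>K; H-p>K; H-q>F; I-p>L; I-q>J; J-p>M; J-q>N; K-p>K; K-q>O; L-p>O; L-q>J; M-p>P; M-q>N; N-p>Q; N-q>A; O-p>O; O-q>R; P-p>R; P-q>N; Q-p>S; Q-q>A; R-p>R; R-q>T; S-p>T; S-q>A; T-p>T; T-q>G

Build one automaton per condition and run them in lockstep. One (4 states) tracks whether and how much of `ppp` has been seen; the other (5 states) tracks the count of `q`s modulo 5. Each combined state is a pair, one component from each; accept when both components accept.
20 states suffice.
       p  q 
>  A   B  C 
   B   D  C 
   C   E  F 
   D   G  C 
   E   H  F 
   F   I  J 
   G   G  K 
   H   K  F 
   I   L  J 
   J   M  N 
   K   K  O 
   L   O  J 
   M   P  N 
   N   Q  A 
   O   O  R 
   P   R  N 
   Q   S  A 
   R   R  T 
   S   T  A 
 * T   T  G 
(> = start, * = accepting)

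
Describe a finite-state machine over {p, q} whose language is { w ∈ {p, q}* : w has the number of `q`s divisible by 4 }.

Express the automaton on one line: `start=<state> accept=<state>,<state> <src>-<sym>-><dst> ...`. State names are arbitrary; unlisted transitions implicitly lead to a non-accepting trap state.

start=s0 accept=s0 s0-p->s0 s0-q->s1 s1-p->s1 s1-q->s2 s2-p->s2 s2-q->s3 s3-p->s3 s3-q->s0

The only thing that matters is how many `q`s have appeared, reduced mod 4. Use one state per residue: s0 for 0, …, s3 for 3. Reading `q` moves to the next residue; anything else stays put. s0 is accepting.
A 4-state machine:
        p   q  
>* s0   s0  s1 
   s1   s1  s2 
   s2   s2  s3 
   s3   s3  s0 
(> = start, * = accepting)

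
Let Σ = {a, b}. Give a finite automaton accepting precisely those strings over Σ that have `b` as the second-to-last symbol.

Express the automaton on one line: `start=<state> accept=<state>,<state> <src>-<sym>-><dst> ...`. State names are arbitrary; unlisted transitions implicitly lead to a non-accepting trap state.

start=q0 accept=q5,q6 q0-a->q1 q0-b->q2 q1-a->q3 q1-b->q4 q2-a->q5 q2-b->q6 q3-a->q3 q3-b->q4 q4-a->q5 q4-b->q6 q5-a->q3 q5-b->q4 q6-a->q5 q6-b->q6

A DFA must remember the last 2 symbols (since which symbol is second-to-last isn't known until the input ends). Use one state per possible window of the last ≤2 symbols; accept from those whose window starts with `b`.
A 7-state machine:
        a   b  
>  q0   q1  q2 
   q1   q3  q4 
   q2   q5  q6 
   q3   q3  q4 
   q4   q5  q6 
 * q5   q3  q4 
 * q6   q5  q6 
(> = start, * = accepting)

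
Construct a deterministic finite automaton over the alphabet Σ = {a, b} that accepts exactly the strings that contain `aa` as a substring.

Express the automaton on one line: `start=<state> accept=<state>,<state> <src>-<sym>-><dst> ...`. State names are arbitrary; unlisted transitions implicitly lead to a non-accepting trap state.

Track how much of `aa` has been matched so far: state q0 is no progress, q2 is the absorbing accept state reached once `aa` has occurred. Intermediate states record partial matches; on a mismatch, fall back to the longest reusable overlap.
        a   b  
>  q0   q1  q0 
   q1   q2  q0 
 * q2   q2  q2 
(> = start, * = accepting)

start=q0 accept=q2 q0-a->q1 q0-b->q0 q1-a->q2 q1-b->q0 q2-a->q2 q2-b->q2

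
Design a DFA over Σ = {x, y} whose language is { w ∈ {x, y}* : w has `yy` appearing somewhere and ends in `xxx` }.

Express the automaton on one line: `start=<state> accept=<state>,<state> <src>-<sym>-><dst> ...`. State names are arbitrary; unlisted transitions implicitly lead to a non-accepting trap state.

Run two small machines in parallel and take their product. One (3 states) tracks whether and how much of `yy` has been seen; the other (4 states) tracks how much of the suffix `xxx` has currently been matched. Each combined state is a pair, one component from each; accept when both components accept.
       x  y 
>  A   B  C 
   B   D  C 
   C   B  E 
   D   F  C 
   E   G  E 
   F   F  C 
   G   H  E 
   H   I  E 
 * I   I  E 
(> = start, * = accepting)

start=A accept=I A-x->B A-y->C B-x->D B-y->C C-x->B C-y->E D-x->F D-y->C E-x->G E-y->E F-x->F F-y->C G-x->H G-y->E H-x->I H-y->E I-x->I I-y->E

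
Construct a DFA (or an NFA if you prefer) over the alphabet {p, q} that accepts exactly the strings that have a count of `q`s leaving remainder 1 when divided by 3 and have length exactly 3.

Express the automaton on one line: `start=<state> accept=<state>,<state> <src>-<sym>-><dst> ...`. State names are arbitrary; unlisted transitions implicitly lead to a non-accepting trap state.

Build one automaton per condition and run them in lockstep. The first has 3 states tracking the count of `q`s modulo 3; the second has 5 states tracking the input length, saturating at 4. A product state is a pair (one from each), accepting exactly when both do. Equivalent product states are then merged.
A 7-state machine:
        p   q  
>  S0   S1  S2 
   S1   S3  S4 
   S2   S4  S5 
   S3   S5  S6 
   S4   S6  S5 
   S5   S5  S5 
 * S6   S5  S5 
(> = start, * = accepting)

start=S0 accept=S6 S0-p->S1 S0-q->S2 S1-p->S3 S1-q->S4 S2-p->S4 S2-q->S5 S3-p->S5 S3-q->S6 S4-p->S6 S4-q->S5 S5-p->S5 S5-q->S5 S6-p->S5 S6-q->S5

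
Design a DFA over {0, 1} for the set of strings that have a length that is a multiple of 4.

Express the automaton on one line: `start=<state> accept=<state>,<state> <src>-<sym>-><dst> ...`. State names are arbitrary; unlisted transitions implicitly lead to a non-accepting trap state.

Only the length mod 4 matters, so use a 4-cycle: from any state, every input symbol moves to the next state, wrapping q3 back to q0. Mark q0 accepting.
        0   1  
>* q0   q1  q1 
   q1   q2  q2 
   q2   q3  q3 
   q3   q0  q0 
(> = start, * = accepting)

start=q0 accept=q0 q0-0->q1 q0-1->q1 q1-0->q2 q1-1->q2 q2-0->q3 q2-1->q3 q3-0->q0 q3-1->q0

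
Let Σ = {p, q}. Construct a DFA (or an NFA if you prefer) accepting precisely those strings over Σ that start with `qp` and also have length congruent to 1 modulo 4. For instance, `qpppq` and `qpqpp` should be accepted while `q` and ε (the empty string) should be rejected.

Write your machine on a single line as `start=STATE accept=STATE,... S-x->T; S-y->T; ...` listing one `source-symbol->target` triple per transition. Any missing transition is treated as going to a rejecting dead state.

start=s0; accept=s6; s0-p->s1; s0-q->s2; s1-p->s1; s1-q->s1; s2-p->s3; s2-q->s1; s3-p->s4; s3-q->s4; s4-p->s5; s4-q->s5; s5-p->s6; s5-q->s6; s6-p->s3; s6-q->s3

Build one automaton per condition and run them in lockstep. The first has 4 states tracking whether the input so far still matches the prefix `qp`; the second has 4 states tracking the input length modulo 4. A product state is a pair (one from each), accepting exactly when both do. After merging equivalent states the machine shrinks.
7 states suffice.
        p   q  
>  s0   s1  s2 
   s1   s1  s1 
   s2   s3  s1 
   s3   s4  s4 
   s4   s5  s5 
   s5   s6  s6 
 * s6   s3  s3 
(> = start, * = accepting)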